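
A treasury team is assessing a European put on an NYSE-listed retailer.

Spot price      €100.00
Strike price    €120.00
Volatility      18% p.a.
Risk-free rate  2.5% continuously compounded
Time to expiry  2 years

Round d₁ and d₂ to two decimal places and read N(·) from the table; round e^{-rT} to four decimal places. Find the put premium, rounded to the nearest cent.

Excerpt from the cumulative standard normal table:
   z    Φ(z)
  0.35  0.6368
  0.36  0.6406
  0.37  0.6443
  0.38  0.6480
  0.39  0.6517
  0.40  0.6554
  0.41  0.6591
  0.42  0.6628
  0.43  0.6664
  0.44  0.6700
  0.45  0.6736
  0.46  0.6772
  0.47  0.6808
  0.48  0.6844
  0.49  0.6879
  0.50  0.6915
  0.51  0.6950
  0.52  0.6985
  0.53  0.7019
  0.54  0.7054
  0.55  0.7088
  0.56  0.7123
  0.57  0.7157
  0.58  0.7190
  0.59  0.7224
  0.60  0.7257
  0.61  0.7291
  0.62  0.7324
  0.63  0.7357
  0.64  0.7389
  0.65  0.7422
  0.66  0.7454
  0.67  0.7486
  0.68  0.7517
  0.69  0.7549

€19.55

σ√T = 0.18·√2 = 0.2546
ln(S/K) + (r + σ²/2)T = ln(100/120) + (0.025 + 0.18²/2)·2 = -0.1823 + 0.0824 = -0.0999
d₁ = -0.0999 / 0.2546 = -0.3925 ≈ -0.39
d₂ = d₁ − σ√T = -0.3925 − 0.2546 = -0.6471 ≈ -0.65
exp(−rT) = exp(−0.025·2) = 0.9512
N(−d₂) = N(0.65) = 0.7422;  N(−d₁) = N(0.39) = 0.6517
P = 120·0.9512·0.7422 − 100·0.6517 = 84.7177 − 65.1700 = 19.5477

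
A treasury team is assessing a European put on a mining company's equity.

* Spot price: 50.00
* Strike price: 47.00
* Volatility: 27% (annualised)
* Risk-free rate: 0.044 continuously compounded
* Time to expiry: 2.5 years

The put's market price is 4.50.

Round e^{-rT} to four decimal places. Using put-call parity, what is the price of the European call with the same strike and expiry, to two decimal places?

12.40

e^(−rT) = e^(−0.044·2.5) = 0.8958
Put-call parity: C − P = S − K·e^(−rT) = 50 − 47·0.8958 = 50 − 42.1026 = 7.8974
C = P + (C − P) = 4.50 + (7.8974) = 12.3974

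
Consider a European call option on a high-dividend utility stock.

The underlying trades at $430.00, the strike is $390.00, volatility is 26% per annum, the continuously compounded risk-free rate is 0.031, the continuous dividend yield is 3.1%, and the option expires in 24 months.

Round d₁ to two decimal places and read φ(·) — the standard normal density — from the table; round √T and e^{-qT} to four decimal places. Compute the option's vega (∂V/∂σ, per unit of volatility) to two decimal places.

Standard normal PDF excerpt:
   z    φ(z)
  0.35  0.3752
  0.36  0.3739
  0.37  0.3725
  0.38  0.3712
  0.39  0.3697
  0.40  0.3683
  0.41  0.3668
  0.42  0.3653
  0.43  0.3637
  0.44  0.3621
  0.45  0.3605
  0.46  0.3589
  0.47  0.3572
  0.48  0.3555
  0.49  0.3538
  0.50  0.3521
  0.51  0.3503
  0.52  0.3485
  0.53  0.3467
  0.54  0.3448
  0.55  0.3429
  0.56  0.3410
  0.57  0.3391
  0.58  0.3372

σ√T = 0.26 × 1.4142 = 0.3677
d₁ = [ln(430/390) + (0.031 − 0.031 + 0.26²/2)·2] / 0.3677 = [0.0976 + 0.0676] / 0.3677 = 0.4494 which rounds to 0.45
√T = √2 = 1.4142
φ(d₁) = φ(0.45) = 0.3605
exp(−qT) = exp(−0.031·2) = 0.9399
vega = S·exp(−qT)·φ(d₁)·√T = 430·0.9399·0.3605·1.4142 = 206.0470

206.05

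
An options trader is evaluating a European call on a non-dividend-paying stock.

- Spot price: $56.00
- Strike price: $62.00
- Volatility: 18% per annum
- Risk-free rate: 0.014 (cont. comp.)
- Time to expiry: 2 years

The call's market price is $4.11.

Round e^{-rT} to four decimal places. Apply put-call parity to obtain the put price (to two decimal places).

$8.40

e^(−rT) = e^(−0.014·2) = 0.9724
Put-call parity: C − P = S − K·e^(−rT) = 56 − 62·0.9724 = 56 − 60.2888 = -4.2888
P = C − (C − P) = 4.11 − (-4.2888) = 8.3988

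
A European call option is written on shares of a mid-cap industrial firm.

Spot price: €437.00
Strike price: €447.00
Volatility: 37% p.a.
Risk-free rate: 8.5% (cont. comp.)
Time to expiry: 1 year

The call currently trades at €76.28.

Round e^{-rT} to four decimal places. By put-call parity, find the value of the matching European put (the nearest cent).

€49.85

e^(−rT) = e^(−0.085·1) = 0.9185
Put-call parity: C − P = S − K·e^(−rT) = 437 − 447·0.9185 = 437 − 410.5695 = 26.4305
P = C − (C − P) = 76.28 − (26.4305) = 49.8495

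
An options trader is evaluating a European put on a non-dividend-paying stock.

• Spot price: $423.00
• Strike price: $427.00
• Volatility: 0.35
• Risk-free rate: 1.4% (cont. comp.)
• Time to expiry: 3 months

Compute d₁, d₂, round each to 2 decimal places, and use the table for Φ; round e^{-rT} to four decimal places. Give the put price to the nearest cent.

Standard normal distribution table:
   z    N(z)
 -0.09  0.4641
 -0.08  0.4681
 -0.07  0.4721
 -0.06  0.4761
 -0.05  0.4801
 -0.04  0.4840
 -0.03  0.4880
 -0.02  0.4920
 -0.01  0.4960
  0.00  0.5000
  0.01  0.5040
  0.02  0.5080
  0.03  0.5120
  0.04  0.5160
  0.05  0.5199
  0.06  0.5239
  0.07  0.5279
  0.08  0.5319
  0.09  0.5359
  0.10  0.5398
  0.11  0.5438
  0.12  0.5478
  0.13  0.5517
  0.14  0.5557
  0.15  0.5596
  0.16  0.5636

$30.01

σ√T = 0.35·√0.25 = 0.1750
ln(S/K) + (r + σ²/2)T = ln(423/427) + (0.014 + 0.35²/2)·0.25 = -0.0094 + 0.0188 = 0.0094
d₁ = 0.0094 / 0.1750 = 0.0537 → 0.05
d₂ = d₁ − σ√T = 0.0537 − 0.1750 = -0.1213 → -0.12
e^(−rT) = e^(−0.014·0.25) = 0.9965
N(−d₂) = N(0.12) = 0.5478;  N(−d₁) = N(-0.05) = 0.4801
P = 427·0.9965·0.5478 − 423·0.4801 = 233.0919 − 203.0823 = 30.0096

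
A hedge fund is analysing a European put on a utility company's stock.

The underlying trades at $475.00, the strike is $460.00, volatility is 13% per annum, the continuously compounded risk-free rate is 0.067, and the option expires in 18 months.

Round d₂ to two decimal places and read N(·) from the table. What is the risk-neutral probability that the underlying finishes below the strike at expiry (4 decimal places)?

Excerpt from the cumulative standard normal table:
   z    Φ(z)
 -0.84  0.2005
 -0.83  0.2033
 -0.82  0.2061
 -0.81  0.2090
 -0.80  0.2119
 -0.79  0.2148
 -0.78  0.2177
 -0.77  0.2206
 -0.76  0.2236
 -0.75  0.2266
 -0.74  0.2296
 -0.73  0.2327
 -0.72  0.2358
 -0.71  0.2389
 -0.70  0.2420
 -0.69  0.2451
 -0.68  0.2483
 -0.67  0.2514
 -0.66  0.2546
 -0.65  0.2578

T = 1.5;  σ√T = 0.1592
d₁ = [ln(475/460) + (0.067 + 0.13²/2)·1.5] / 0.1592 = [0.0321 + 0.1132] / 0.1592 = 0.9124 ⇒ 0.91
d₂ = d₁ − σ√T = 0.9124 − 0.1592 = 0.7531 ⇒ 0.75
Risk-neutral Pr[S_T < K] = N(−d₂) = N(-0.75) = 0.2266

0.2266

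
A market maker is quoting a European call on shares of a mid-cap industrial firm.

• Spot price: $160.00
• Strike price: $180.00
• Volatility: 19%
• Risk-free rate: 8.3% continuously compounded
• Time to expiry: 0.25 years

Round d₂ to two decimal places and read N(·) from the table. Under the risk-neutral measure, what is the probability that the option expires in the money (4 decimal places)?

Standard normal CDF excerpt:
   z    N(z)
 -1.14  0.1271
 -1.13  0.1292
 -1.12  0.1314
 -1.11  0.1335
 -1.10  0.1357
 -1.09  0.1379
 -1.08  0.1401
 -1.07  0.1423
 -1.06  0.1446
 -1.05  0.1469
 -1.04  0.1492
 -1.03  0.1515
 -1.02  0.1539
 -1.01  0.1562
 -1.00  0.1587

0.1423

T = 0.25;  σ√T = 0.0950
d₁ = [ln(160/180) + (0.083 + 0.19²/2)·0.25] / 0.0950 = [-0.1178 + 0.0253] / 0.0950 = -0.9739 → -0.97
d₂ = d₁ − σ√T = -0.9739 − 0.0950 = -1.0689 → -1.07
Pr(exercise) under Q = N(d₂) = 0.1423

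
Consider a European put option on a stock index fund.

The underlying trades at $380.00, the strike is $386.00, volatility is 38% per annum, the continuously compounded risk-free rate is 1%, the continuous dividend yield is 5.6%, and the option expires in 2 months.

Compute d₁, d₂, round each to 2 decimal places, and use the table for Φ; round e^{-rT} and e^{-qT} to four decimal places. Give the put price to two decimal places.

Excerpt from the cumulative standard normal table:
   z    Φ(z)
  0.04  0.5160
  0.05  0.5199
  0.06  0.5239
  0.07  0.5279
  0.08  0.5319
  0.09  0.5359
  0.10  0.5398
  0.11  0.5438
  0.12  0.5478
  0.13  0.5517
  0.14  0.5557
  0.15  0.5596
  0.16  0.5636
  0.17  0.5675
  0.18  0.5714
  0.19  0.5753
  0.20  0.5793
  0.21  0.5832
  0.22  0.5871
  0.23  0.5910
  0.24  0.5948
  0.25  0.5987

σ√T = 0.38·√0.1667 = 0.1551
d₁ = [ln(380/386) + (0.01 − 0.056 + 0.38²/2)·0.1667] / 0.1551 = [-0.0157 + 0.0044] / 0.1551 = -0.0728 → -0.07
d₂ = d₁ − σ√T = -0.0728 − 0.1551 = -0.2280 → -0.23
exp(−qT) = exp(−0.056·0.1667) = 0.9907;  exp(−rT) = exp(−0.01·0.1667) = 0.9983
N(−d₂) = N(0.23) = 0.5910;  N(−d₁) = N(0.07) = 0.5279
P = 386·0.9983·0.5910 − 380·0.9907·0.5279 = 227.7382 − 198.7364 = 29.0018

$29.00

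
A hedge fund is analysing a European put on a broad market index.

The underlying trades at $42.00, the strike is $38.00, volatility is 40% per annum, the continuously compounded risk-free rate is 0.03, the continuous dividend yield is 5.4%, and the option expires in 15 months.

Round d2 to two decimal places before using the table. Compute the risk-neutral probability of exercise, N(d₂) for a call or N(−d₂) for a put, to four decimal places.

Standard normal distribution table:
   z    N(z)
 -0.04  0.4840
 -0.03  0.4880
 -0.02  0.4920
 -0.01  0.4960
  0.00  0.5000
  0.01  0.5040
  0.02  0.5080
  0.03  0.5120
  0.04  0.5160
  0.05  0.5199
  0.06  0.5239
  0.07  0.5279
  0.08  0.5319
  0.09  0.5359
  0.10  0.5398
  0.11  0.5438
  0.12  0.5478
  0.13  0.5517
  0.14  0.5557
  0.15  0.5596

σ√T = 0.4·√1.25 = 0.4472
d₁ = [ln(42/38) + (0.03 − 0.054 + 0.4²/2)·1.25] / 0.4472 = [0.1001 + 0.0700] / 0.4472 = 0.3803 which rounds to 0.38
d₂ = d₁ − σ√T = 0.3803 − 0.4472 = -0.0669 which rounds to -0.07
Pr(exercise) under Q = N(−d₂) = N(0.07) = 0.5279

0.5279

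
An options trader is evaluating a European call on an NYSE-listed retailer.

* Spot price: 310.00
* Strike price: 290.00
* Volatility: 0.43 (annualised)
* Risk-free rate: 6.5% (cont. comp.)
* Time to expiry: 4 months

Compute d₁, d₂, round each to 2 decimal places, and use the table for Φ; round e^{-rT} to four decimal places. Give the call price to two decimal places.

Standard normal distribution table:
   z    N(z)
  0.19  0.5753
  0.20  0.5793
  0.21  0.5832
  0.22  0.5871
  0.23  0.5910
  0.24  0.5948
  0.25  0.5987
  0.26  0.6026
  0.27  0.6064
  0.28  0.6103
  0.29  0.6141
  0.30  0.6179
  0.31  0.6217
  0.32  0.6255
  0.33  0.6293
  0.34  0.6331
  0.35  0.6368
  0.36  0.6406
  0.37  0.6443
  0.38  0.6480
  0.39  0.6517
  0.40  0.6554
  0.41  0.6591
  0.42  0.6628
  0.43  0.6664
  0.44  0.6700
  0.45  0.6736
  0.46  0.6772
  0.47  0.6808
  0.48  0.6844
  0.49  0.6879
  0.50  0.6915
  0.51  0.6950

σ√T = 0.43 × 0.5774 = 0.2483
d₁ = [ln(310/290) + (0.065 + 0.43²/2)·0.3333] / 0.2483 = [0.0667 + 0.0525] / 0.2483 = 0.4800 which rounds to 0.48
d₂ = d₁ − σ√T = 0.4800 − 0.2483 = 0.2318 which rounds to 0.23
exp(−rT) = exp(−0.065·0.3333) = 0.9786
N(d₁) = N(0.48) = 0.6844;  N(d₂) = N(0.23) = 0.5910
C = 310·0.6844 − 290·0.9786·0.5910 = 212.1640 − 167.7223 = 44.4417

44.44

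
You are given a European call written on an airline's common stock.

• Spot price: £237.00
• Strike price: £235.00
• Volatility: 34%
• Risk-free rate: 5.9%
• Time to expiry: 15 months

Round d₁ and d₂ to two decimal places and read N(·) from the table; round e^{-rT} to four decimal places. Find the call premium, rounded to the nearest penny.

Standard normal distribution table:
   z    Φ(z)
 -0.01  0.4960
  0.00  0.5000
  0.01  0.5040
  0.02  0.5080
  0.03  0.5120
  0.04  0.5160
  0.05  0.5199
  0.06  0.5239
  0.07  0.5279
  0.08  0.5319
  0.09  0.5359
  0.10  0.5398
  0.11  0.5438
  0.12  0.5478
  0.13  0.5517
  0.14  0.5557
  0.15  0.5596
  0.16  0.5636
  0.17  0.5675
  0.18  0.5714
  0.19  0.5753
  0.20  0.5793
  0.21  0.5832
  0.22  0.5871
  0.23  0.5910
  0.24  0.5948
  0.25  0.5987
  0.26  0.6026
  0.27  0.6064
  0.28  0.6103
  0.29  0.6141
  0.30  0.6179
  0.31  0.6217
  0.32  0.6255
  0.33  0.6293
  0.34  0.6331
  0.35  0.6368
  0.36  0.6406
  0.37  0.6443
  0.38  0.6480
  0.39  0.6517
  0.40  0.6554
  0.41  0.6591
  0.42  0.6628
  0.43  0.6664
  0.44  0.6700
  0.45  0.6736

£44.44

σ√T = 0.34·√1.25 = 0.3801
d₁ = [ln(237/235) + (0.059 + ½·0.34²)·1.25] / (σ√T) = (0.0085 + 0.1460) / 0.3801 = 0.4064 → 0.41
d₂ = 0.4064 − 0.3801 = 0.0262 → 0.03
exp(−rT) = exp(−0.059·1.25) = 0.9289
C = 237·N(0.41) − 235·0.9289·N(0.03) = 237·0.6591 − 235·0.9289·0.5120 = 156.2067 − 111.7652 = 44.4415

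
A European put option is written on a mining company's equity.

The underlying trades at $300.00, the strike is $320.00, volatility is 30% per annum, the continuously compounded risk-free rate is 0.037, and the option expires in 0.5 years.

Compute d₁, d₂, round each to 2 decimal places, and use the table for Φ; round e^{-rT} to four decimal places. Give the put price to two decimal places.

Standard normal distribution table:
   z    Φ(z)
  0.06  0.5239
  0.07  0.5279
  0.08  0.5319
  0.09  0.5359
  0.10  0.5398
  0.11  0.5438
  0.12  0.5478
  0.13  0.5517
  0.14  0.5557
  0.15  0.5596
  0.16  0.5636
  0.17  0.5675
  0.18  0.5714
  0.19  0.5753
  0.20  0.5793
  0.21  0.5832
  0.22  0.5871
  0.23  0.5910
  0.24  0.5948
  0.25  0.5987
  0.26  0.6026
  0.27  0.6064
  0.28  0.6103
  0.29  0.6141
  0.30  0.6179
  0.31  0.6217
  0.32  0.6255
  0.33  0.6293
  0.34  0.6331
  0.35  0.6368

σ√T = 0.3 × 0.7071 = 0.2121
d₁ = [ln(300/320) + (0.037 + 0.3²/2)·0.5] / 0.2121 = [-0.0645 + 0.0410] / 0.2121 = -0.1110 ≈ -0.11
d₂ = d₁ − σ√T = -0.1110 − 0.2121 = -0.3231 ≈ -0.32
exp(−rT) = exp(−0.037·0.5) = 0.9817
N(−d₂) = N(0.32) = 0.6255;  N(−d₁) = N(0.11) = 0.5438
P = 320·0.9817·0.6255 − 300·0.5438 = 196.4971 − 163.1400 = 33.3571

$33.36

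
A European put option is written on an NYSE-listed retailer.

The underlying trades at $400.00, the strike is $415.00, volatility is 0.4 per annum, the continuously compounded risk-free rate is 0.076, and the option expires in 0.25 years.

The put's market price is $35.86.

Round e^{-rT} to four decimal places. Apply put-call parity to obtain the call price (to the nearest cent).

e^(−rT) = e^(−0.076·0.25) = 0.9812
Put-call parity: C − P = S − K·e^(−rT) = 400 − 415·0.9812 = 400 − 407.1980 = -7.1980
C = P + (C − P) = 35.86 + (-7.1980) = 28.6620

$28.66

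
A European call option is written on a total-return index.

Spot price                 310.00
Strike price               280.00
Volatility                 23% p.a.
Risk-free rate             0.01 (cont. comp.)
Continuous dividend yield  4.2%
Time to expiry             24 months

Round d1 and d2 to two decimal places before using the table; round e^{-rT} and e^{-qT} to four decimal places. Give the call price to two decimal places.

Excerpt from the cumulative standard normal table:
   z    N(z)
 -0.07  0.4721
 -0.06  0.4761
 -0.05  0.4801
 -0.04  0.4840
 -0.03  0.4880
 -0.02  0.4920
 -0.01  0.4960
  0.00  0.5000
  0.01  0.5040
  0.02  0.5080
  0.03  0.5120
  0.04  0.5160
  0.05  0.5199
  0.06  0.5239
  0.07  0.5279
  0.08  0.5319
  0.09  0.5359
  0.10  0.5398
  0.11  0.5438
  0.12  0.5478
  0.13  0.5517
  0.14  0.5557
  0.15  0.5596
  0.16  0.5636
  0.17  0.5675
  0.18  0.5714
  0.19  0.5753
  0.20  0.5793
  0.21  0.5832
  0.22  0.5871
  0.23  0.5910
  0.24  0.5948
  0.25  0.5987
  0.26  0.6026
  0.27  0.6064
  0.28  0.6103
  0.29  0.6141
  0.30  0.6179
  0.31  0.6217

42.18

T = 2;  σ√T = 0.3253
d₁ = [ln(310/280) + (0.01 − 0.042 + 0.23²/2)·2] / 0.3253 = [0.1018 − 0.0111] / 0.3253 = 0.2788 → 0.28
d₂ = d₁ − σ√T = 0.2788 − 0.3253 = -0.0465 → -0.05
e^(−qT) = e^(−0.042·2) = 0.9194;  e^(−rT) = e^(−0.01·2) = 0.9802
N(d₁) = N(0.28) = 0.6103;  N(d₂) = N(-0.05) = 0.4801
C = 310·0.9194·0.6103 − 280·0.9802·0.4801 = 173.9440 − 131.7663 = 42.1777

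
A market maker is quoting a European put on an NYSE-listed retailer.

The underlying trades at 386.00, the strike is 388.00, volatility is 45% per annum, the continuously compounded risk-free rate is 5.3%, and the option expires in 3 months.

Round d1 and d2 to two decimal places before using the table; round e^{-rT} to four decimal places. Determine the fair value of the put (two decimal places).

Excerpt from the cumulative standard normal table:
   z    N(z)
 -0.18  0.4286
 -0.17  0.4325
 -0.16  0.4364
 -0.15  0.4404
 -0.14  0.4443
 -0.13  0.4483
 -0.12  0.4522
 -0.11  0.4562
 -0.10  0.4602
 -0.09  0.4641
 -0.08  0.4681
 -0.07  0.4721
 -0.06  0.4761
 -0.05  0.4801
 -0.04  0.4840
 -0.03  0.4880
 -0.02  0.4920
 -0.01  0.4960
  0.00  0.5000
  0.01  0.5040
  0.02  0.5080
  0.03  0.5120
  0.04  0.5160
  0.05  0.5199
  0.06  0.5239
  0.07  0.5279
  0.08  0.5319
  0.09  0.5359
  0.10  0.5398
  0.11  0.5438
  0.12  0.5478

T = 0.25;  σ√T = 0.2250
d₁ = [ln(386/388) + (0.053 + ½·0.45²)·0.25] / (σ√T) = (-0.0052 + 0.0386) / 0.2250 = 0.1484 → 0.15
d₂ = 0.1484 − 0.2250 = -0.0766 → -0.08
exp(−rT) = exp(−0.053·0.25) = 0.9868
P = 388·0.9868·N(0.08) − 386·N(-0.15) = 388·0.9868·0.5319 − 386·0.4404 = 203.6530 − 169.9944 = 33.6586

33.66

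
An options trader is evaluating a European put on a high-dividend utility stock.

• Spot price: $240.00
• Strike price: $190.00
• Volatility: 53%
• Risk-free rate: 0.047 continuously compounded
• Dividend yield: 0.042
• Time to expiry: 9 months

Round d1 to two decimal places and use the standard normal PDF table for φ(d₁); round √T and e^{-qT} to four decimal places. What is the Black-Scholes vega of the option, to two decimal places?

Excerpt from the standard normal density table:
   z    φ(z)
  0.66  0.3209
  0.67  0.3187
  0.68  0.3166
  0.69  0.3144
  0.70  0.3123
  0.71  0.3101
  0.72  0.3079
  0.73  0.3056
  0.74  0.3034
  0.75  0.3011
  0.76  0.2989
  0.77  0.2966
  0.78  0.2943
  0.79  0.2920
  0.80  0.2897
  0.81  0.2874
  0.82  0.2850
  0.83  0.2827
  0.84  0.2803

σ√T = 0.53 × 0.8660 = 0.4590
ln(S/K) + (r − q + σ²/2)T = ln(240/190) + (0.047 − 0.042 + 0.53²/2)·0.75 = 0.2336 + 0.1091 = 0.3427
d₁ = 0.3427 / 0.4590 = 0.7466 ⇒ 0.75
√T = √0.75 = 0.8660
φ(d₁) = φ(0.75) = 0.3011
e^(−qT) = e^(−0.042·0.75) = 0.9690
vega = S·e^(−qT)·φ(d₁)·√T = 240·0.9690·0.3011·0.8660 = 60.6406
(The call has the same vega.)

60.64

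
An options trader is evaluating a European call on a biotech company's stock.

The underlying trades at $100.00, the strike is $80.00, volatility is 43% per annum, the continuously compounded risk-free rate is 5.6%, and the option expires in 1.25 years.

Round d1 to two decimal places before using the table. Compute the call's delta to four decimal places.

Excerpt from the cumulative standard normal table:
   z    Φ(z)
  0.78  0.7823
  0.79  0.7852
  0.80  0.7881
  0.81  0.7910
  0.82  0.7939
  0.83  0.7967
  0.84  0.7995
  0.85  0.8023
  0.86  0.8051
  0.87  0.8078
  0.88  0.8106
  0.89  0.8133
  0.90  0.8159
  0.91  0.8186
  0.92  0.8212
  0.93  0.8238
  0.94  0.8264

0.8023

T = 1.25;  σ√T = 0.4808
ln(S/K) + (r + σ²/2)T = ln(100/80) + (0.056 + 0.43²/2)·1.25 = 0.2231 + 0.1856 = 0.4087
d₁ = 0.4087 / 0.4808 = 0.8501 which rounds to 0.85
N(d₁) = N(0.85) = 0.8023
Δ_call = N(d₁) = 0.8023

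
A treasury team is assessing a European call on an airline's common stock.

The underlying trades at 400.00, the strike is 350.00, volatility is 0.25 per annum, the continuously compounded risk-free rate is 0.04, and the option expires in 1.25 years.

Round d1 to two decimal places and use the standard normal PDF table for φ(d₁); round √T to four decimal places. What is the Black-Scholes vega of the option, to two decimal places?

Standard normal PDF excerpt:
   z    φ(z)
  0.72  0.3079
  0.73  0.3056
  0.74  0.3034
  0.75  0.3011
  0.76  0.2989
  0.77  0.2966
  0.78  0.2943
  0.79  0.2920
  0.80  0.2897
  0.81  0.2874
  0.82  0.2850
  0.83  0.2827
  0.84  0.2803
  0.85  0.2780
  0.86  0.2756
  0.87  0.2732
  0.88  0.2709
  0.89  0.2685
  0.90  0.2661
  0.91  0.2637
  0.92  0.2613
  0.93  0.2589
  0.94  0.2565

129.55

σ√T = 0.25 × 1.1180 = 0.2795
d₁ = [ln(400/350) + (0.04 + 0.25²/2)·1.25] / 0.2795 = [0.1335 + 0.0891] / 0.2795 = 0.7964 which rounds to 0.80
√T = √1.25 = 1.1180
φ(d₁) = φ(0.80) = 0.2897
vega = S·φ(d₁)·√T = 400·0.2897·1.1180 = 129.5538
(The put has the same vega.)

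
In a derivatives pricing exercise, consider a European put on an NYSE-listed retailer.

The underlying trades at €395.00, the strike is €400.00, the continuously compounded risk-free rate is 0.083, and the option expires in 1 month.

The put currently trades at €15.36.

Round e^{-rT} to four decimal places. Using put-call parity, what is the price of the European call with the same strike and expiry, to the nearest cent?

€13.12

e^(−rT) = e^(−0.083·0.08333) = 0.9931
Put-call parity: C − P = S − K·e^(−rT) = 395 − 400·0.9931 = 395 − 397.2400 = -2.2400
C = P + (C − P) = 15.36 + (-2.2400) = 13.1200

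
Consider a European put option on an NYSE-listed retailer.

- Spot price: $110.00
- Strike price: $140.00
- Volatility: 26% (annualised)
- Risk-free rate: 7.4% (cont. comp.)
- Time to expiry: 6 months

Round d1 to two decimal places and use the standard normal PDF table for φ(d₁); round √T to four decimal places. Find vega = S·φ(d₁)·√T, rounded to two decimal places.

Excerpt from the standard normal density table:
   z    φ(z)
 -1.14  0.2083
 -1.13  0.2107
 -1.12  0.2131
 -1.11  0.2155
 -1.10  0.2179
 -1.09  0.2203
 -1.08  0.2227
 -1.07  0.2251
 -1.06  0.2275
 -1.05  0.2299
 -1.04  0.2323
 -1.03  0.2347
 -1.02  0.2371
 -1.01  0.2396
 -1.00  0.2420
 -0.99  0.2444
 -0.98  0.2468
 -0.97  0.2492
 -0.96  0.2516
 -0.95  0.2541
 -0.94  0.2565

18.44

T = 0.5;  σ√T = 0.1838
d₁ = [ln(110/140) + (0.074 + 0.26²/2)·0.5] / 0.1838 = [-0.2412 + 0.0539] / 0.1838 = -1.0186 → -1.02
√T = √0.5 = 0.7071
φ(d₁) = φ(-1.02) = 0.2371
vega = S·φ(d₁)·√T = 110·0.2371·0.7071 = 18.4419
(Vega is the same for a European call and put with the same parameters.)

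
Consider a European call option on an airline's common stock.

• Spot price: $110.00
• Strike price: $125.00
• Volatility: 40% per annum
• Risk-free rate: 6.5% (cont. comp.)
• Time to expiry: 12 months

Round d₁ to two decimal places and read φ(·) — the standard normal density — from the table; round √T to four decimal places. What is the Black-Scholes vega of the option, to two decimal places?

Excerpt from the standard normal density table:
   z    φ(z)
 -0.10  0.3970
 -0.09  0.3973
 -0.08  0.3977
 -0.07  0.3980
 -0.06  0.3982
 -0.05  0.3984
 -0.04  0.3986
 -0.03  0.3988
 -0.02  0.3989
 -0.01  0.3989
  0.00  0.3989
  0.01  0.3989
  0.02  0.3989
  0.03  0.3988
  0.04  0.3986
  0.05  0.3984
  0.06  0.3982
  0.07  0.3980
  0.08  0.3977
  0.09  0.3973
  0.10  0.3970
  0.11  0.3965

43.85

σ√T = 0.4 × 1.0000 = 0.4000
d₁ = [ln(110/125) + (0.065 + 0.4²/2)·1] / 0.4000 = [-0.1278 + 0.1450] / 0.4000 = 0.0429 ≈ 0.04
√T = √1 = 1.0000
φ(d₁) = φ(0.04) = 0.3986
vega = S·φ(d₁)·√T = 110·0.3986·1.0000 = 43.8460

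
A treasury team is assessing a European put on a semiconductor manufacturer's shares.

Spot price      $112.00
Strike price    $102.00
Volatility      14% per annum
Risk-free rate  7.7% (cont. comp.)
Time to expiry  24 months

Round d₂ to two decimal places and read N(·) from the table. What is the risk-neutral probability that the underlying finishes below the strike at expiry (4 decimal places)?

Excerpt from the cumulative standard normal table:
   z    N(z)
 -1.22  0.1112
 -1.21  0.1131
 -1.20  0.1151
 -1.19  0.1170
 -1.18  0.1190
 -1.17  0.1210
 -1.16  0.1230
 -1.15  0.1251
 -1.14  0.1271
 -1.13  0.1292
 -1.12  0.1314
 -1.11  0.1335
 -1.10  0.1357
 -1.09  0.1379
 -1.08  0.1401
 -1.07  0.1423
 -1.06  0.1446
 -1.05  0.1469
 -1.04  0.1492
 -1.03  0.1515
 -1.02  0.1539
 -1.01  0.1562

0.1251

σ√T = 0.14·√2 = 0.1980
ln(S/K) + (r + σ²/2)T = ln(112/102) + (0.077 + 0.14²/2)·2 = 0.0935 + 0.1736 = 0.2671
d₁ = 0.2671 / 0.1980 = 1.3492 → 1.35
d₂ = d₁ − σ√T = 1.3492 − 0.1980 = 1.1512 → 1.15
Risk-neutral Pr[S_T < K] = N(−d₂) = N(-1.15) = 0.1251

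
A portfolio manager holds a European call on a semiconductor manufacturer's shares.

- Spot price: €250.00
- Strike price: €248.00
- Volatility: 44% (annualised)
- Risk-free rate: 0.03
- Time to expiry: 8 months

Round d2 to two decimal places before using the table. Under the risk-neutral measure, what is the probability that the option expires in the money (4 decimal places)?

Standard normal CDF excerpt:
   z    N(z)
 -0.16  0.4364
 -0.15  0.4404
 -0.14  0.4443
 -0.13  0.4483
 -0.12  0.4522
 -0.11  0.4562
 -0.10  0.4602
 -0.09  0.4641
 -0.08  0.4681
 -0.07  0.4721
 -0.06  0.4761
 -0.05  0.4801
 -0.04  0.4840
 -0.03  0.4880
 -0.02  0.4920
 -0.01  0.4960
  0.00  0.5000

σ√T = 0.44 × 0.8165 = 0.3593
d₁ = [ln(250/248) + (0.03 + ½·0.44²)·0.6667] / (σ√T) = (0.0080 + 0.0845) / 0.3593 = 0.2577 which rounds to 0.26
d₂ = 0.2577 − 0.3593 = -0.1016 which rounds to -0.10
Pr(exercise) under Q = N(d₂) = 0.4602

0.4602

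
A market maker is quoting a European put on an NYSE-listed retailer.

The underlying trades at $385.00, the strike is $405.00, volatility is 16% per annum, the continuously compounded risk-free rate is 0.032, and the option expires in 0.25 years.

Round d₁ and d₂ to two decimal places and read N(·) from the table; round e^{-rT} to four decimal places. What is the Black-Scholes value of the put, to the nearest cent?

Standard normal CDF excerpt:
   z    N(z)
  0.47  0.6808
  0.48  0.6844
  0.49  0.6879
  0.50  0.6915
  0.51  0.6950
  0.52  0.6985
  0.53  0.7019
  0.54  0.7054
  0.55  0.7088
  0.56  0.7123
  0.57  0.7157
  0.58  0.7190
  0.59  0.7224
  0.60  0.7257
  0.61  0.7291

$22.70

T = 0.25;  σ√T = 0.0800
d₁ = [ln(385/405) + (0.032 + ½·0.16²)·0.25] / (σ√T) = (-0.0506 + 0.0112) / 0.0800 = -0.4930 ⇒ -0.49
d₂ = -0.4930 − 0.0800 = -0.5730 ⇒ -0.57
e^(−rT) = e^(−0.032·0.25) = 0.9920
N(−d₂) = N(0.57) = 0.7157;  N(−d₁) = N(0.49) = 0.6879
P = 405·0.9920·0.7157 − 385·0.6879 = 287.5396 − 264.8415 = 22.6981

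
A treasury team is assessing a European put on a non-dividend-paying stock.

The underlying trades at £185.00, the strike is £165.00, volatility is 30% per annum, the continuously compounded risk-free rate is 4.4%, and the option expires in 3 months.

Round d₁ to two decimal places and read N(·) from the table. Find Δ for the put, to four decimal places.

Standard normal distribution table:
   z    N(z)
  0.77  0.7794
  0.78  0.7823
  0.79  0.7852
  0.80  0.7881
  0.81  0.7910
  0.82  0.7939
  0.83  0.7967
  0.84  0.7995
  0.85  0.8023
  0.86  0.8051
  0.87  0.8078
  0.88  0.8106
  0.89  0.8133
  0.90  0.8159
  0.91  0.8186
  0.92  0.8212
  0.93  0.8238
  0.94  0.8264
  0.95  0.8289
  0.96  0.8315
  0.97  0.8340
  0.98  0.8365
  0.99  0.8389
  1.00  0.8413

T = 0.25;  σ√T = 0.1500
d₁ = [ln(185/165) + (0.044 + ½·0.3²)·0.25] / (σ√T) = (0.1144 + 0.0222) / 0.1500 = 0.9111 ⇒ 0.91
N(d₁) = N(0.91) = 0.8186
Δ_put = N(d₁) − 1 = 0.8186 − 1 = -0.1814

-0.1814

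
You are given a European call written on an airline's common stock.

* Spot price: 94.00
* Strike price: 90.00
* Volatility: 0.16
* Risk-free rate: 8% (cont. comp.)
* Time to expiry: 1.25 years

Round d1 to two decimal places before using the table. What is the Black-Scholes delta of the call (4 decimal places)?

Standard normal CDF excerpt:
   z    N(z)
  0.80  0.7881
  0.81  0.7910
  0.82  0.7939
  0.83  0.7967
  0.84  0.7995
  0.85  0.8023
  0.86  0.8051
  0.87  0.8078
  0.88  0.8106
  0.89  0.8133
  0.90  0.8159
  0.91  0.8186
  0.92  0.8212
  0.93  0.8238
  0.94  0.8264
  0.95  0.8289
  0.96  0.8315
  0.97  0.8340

0.8133

T = 1.25;  σ√T = 0.1789
ln(S/K) + (r + σ²/2)T = ln(94/90) + (0.08 + 0.16²/2)·1.25 = 0.0435 + 0.1160 = 0.1595
d₁ = 0.1595 / 0.1789 = 0.8915 → 0.89
N(d₁) = N(0.89) = 0.8133
Δ_call = N(d₁) = 0.8133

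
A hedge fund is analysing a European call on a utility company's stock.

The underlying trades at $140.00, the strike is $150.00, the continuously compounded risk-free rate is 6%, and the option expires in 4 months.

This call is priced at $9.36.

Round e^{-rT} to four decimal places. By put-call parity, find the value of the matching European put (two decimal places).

$16.39

exp(−rT) = exp(−0.06·0.3333) = 0.9802
Put-call parity: C − P = S − K·e^(−rT) = 140 − 150·0.9802 = 140 − 147.0300 = -7.0300
P = C − (C − P) = 9.36 − (-7.0300) = 16.3900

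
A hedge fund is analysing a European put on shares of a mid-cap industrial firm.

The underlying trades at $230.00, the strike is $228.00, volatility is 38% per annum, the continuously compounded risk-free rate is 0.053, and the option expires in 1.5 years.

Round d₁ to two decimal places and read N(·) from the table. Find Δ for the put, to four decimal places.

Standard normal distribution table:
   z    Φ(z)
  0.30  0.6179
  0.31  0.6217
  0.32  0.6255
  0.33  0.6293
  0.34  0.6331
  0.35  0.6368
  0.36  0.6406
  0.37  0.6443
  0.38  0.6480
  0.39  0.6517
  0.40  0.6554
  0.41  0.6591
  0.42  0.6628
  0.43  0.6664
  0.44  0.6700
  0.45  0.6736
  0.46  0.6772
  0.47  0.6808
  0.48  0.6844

σ√T = 0.38·√1.5 = 0.4654
d₁ = [ln(230/228) + (0.053 + 0.38²/2)·1.5] / 0.4654 = [0.0087 + 0.1878] / 0.4654 = 0.4223 ⇒ 0.42
N(d₁) = N(0.42) = 0.6628
Δ_put = N(d₁) − 1 = 0.6628 − 1 = -0.3372

-0.3372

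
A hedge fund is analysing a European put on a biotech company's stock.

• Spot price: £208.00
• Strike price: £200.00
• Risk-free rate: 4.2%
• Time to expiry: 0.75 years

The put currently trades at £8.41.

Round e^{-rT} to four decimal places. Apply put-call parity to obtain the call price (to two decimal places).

£22.61

exp(−rT) = exp(−0.042·0.75) = 0.9690
Put-call parity: C − P = S − K·e^(−rT) = 208 − 200·0.9690 = 208 − 193.8000 = 14.2000
C = P + (C − P) = 8.41 + (14.2000) = 22.6100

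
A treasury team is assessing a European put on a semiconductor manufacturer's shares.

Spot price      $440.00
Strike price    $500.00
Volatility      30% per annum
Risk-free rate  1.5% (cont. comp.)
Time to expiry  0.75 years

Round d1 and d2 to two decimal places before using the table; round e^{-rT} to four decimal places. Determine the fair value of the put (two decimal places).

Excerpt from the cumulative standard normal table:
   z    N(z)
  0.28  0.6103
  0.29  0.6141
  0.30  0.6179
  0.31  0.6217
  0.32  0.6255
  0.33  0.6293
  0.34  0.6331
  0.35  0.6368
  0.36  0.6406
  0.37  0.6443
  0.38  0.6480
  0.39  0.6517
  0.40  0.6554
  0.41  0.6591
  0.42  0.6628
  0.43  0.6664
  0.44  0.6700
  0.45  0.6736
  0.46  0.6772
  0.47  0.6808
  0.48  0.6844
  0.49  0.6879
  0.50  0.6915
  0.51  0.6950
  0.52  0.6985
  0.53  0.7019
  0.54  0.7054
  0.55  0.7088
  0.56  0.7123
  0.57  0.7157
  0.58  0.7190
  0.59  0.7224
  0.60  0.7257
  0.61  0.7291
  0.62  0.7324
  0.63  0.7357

σ√T = 0.3 × 0.8660 = 0.2598
d₁ = [ln(440/500) + (0.015 + 0.3²/2)·0.75] / 0.2598 = [-0.1278 + 0.0450] / 0.2598 = -0.3188 → -0.32
d₂ = d₁ − σ√T = -0.3188 − 0.2598 = -0.5786 → -0.58
e^(−rT) = e^(−0.015·0.75) = 0.9888
N(−d₂) = N(0.58) = 0.7190;  N(−d₁) = N(0.32) = 0.6255
P = 500·0.9888·0.7190 − 440·0.6255 = 355.4736 − 275.2200 = 80.2536

$80.25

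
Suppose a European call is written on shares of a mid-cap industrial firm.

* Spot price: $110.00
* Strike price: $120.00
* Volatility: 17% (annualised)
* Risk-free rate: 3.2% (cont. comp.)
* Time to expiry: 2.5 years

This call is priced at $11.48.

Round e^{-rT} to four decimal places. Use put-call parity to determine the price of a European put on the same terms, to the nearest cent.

exp(−rT) = exp(−0.032·2.5) = 0.9231
Put-call parity: C − P = S − K·e^(−rT) = 110 − 120·0.9231 = 110 − 110.7720 = -0.7720
P = C − (C − P) = 11.48 − (-0.7720) = 12.2520

$12.25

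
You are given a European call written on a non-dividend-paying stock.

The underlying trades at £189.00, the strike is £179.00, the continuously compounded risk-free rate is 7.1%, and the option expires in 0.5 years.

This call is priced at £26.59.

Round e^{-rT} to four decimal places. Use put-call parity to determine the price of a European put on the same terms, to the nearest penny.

e^(−rT) = e^(−0.071·0.5) = 0.9651
Put-call parity: C − P = S − K·e^(−rT) = 189 − 179·0.9651 = 189 − 172.7529 = 16.2471
P = C − (C − P) = 26.59 − (16.2471) = 10.3429

£10.34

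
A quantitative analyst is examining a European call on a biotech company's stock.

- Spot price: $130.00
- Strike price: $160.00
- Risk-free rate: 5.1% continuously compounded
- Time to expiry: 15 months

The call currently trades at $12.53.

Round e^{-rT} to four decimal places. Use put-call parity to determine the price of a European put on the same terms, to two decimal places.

exp(−rT) = exp(−0.051·1.25) = 0.9382
Put-call parity: C − P = S − K·e^(−rT) = 130 − 160·0.9382 = 130 − 150.1120 = -20.1120
P = C − (C − P) = 12.53 − (-20.1120) = 32.6420

$32.64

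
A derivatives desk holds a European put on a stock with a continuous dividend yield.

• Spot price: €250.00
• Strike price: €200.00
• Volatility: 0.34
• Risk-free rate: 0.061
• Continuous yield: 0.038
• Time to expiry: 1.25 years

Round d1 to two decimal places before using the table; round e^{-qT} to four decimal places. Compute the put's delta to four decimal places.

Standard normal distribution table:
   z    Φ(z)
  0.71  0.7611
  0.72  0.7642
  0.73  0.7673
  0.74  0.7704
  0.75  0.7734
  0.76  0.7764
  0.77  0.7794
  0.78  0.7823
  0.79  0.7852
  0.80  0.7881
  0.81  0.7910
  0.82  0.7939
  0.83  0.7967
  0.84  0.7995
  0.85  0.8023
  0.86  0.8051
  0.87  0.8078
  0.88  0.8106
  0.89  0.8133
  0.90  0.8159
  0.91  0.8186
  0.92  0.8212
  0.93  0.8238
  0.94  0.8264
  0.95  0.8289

-0.1885

σ√T = 0.34·√1.25 = 0.3801
d₁ = [ln(250/200) + (0.061 − 0.038 + 0.34²/2)·1.25] / 0.3801 = [0.2231 + 0.1010] / 0.3801 = 0.8527 → 0.85
N(d₁) = N(0.85) = 0.8023
Δ_put = e^(−qT)·(N(d₁) − 1) = 0.9536·(0.8023 − 1) = -0.1885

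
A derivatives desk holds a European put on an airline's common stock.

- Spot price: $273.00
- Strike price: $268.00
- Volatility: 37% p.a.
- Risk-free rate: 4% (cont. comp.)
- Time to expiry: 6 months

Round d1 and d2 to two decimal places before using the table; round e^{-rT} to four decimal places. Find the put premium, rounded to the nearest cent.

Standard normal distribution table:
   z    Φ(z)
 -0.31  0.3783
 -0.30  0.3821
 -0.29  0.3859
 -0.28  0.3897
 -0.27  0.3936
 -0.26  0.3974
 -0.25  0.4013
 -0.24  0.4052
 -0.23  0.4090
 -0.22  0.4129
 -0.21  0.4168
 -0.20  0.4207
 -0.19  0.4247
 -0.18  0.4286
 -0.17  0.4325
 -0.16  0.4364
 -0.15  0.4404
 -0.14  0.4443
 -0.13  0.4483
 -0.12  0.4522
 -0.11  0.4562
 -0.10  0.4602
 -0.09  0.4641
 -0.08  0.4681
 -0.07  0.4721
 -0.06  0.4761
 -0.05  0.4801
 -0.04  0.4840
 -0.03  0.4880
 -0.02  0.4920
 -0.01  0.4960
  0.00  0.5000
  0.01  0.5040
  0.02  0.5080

$22.86

σ√T = 0.37·√0.5 = 0.2616
d₁ = [ln(273/268) + (0.04 + ½·0.37²)·0.5] / (σ√T) = (0.0185 + 0.0542) / 0.2616 = 0.2779 ⇒ 0.28
d₂ = 0.2779 − 0.2616 = 0.0163 ⇒ 0.02
exp(−rT) = exp(−0.04·0.5) = 0.9802
N(−d₂) = N(-0.02) = 0.4920;  N(−d₁) = N(-0.28) = 0.3897
P = 268·0.9802·0.4920 − 273·0.3897 = 129.2453 − 106.3881 = 22.8572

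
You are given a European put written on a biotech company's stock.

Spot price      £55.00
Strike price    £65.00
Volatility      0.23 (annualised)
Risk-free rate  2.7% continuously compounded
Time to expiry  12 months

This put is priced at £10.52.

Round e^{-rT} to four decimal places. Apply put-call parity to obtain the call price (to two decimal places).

£2.25

exp(−rT) = exp(−0.027·1) = 0.9734
Put-call parity: C − P = S − K·e^(−rT) = 55 − 65·0.9734 = 55 − 63.2710 = -8.2710
C = P + (C − P) = 10.52 + (-8.2710) = 2.2490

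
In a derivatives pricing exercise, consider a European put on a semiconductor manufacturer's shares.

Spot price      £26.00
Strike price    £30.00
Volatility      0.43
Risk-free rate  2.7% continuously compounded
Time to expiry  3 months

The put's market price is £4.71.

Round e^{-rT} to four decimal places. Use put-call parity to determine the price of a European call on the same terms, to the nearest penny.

e^(−rT) = e^(−0.027·0.25) = 0.9933
Put-call parity: C − P = S − K·e^(−rT) = 26 − 30·0.9933 = 26 − 29.7990 = -3.7990
C = P + (C − P) = 4.71 + (-3.7990) = 0.9110

£0.91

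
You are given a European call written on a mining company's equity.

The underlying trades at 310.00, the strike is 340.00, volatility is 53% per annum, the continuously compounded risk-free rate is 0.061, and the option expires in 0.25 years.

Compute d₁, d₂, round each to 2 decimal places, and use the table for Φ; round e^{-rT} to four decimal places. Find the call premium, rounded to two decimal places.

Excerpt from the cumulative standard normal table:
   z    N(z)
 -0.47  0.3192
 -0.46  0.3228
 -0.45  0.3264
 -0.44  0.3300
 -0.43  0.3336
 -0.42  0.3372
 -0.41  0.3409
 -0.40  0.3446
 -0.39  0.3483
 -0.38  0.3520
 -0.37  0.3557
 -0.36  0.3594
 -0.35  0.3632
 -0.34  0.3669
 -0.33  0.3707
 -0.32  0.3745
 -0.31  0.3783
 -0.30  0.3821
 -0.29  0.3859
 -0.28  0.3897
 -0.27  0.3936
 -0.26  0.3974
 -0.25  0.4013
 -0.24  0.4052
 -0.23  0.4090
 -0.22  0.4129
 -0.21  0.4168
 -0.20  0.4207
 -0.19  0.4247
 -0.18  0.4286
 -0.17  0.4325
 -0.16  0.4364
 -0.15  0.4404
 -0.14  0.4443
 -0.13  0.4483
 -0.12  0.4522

22.37

σ√T = 0.53·√0.25 = 0.2650
d₁ = [ln(310/340) + (0.061 + ½·0.53²)·0.25] / (σ√T) = (-0.0924 + 0.0504) / 0.2650 = -0.1585 ⇒ -0.16
d₂ = -0.1585 − 0.2650 = -0.4235 ⇒ -0.42
exp(−rT) = exp(−0.061·0.25) = 0.9849
C = 310·N(-0.16) − 340·0.9849·N(-0.42) = 310·0.4364 − 340·0.9849·0.3372 = 135.2840 − 112.9168 = 22.3672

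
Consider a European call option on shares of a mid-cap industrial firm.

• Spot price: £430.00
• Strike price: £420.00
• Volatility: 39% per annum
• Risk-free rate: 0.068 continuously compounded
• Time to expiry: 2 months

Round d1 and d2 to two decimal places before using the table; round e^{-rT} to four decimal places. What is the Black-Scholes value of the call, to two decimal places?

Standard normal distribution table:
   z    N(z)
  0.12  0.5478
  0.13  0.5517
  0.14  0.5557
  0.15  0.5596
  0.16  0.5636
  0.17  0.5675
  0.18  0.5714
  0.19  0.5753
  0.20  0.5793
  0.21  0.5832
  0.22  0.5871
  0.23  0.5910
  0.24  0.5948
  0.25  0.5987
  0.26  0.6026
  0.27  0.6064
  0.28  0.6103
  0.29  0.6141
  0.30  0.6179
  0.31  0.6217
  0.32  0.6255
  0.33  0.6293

T = 0.1667;  σ√T = 0.1592
d₁ = [ln(430/420) + (0.068 + 0.39²/2)·0.1667] / 0.1592 = [0.0235 + 0.0240] / 0.1592 = 0.2986 ≈ 0.30
d₂ = d₁ − σ√T = 0.2986 − 0.1592 = 0.1394 ≈ 0.14
exp(−rT) = exp(−0.068·0.1667) = 0.9887
N(d₁) = N(0.30) = 0.6179;  N(d₂) = N(0.14) = 0.5557
C = 430·0.6179 − 420·0.9887·0.5557 = 265.6970 − 230.7566 = 34.9404

£34.94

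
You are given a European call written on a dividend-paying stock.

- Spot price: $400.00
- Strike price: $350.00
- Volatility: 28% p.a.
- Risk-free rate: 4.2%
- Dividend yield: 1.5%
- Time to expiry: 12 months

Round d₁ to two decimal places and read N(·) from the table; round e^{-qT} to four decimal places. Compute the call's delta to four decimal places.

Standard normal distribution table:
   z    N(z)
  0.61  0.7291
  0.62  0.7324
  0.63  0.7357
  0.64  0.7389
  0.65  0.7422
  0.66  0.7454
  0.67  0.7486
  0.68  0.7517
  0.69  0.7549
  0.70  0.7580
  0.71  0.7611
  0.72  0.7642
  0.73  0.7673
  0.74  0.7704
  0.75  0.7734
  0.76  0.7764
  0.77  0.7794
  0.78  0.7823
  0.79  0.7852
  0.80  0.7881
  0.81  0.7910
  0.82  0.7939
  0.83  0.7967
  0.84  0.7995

σ√T = 0.28·√1 = 0.2800
d₁ = [ln(400/350) + (0.042 − 0.015 + ½·0.28²)·1] / (σ√T) = (0.1335 + 0.0662) / 0.2800 = 0.7133 → 0.71
N(d₁) = N(0.71) = 0.7611
Δ_call = e^(−qT)·N(d₁) = 0.9851·0.7611 = 0.7498

0.7498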